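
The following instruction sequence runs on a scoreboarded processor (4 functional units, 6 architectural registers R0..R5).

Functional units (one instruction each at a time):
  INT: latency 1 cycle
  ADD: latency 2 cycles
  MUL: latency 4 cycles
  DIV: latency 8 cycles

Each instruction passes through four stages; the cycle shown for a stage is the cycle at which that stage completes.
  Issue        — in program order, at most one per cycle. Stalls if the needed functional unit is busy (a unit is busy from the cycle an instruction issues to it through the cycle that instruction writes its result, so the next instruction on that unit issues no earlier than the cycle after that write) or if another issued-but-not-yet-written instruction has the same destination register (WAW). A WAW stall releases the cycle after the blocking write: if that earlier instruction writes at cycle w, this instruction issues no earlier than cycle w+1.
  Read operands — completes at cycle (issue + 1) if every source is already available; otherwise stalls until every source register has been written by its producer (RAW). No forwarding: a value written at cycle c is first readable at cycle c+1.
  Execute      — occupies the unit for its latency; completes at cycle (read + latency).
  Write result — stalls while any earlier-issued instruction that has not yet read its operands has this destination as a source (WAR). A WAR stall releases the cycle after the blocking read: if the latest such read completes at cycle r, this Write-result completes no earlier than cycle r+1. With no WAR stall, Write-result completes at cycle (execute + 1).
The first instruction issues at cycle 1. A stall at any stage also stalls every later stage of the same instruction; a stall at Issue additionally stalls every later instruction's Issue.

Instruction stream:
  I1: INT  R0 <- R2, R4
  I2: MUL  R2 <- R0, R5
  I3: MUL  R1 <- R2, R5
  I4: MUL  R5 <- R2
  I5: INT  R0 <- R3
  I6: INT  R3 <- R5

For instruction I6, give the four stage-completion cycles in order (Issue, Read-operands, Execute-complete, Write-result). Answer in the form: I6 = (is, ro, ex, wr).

I6 = (23, 25, 26, 27)

  I1 | 1 | 2 | 3 | 4
  I2 | 2 | 5 | 9 | 10   RAW R0: wait I1 write@4
  I3 | 11 | 12 | 16 | 17   struct: MUL busy until I2 writes@10
  I4 | 18 | 19 | 23 | 24   struct: MUL busy until I3 writes@17
  I5 | 19 | 20 | 21 | 22
  I6 | 23 | 25 | 26 | 27   struct: INT busy until I5 writes@22 · RAW R5: wait I4 write@24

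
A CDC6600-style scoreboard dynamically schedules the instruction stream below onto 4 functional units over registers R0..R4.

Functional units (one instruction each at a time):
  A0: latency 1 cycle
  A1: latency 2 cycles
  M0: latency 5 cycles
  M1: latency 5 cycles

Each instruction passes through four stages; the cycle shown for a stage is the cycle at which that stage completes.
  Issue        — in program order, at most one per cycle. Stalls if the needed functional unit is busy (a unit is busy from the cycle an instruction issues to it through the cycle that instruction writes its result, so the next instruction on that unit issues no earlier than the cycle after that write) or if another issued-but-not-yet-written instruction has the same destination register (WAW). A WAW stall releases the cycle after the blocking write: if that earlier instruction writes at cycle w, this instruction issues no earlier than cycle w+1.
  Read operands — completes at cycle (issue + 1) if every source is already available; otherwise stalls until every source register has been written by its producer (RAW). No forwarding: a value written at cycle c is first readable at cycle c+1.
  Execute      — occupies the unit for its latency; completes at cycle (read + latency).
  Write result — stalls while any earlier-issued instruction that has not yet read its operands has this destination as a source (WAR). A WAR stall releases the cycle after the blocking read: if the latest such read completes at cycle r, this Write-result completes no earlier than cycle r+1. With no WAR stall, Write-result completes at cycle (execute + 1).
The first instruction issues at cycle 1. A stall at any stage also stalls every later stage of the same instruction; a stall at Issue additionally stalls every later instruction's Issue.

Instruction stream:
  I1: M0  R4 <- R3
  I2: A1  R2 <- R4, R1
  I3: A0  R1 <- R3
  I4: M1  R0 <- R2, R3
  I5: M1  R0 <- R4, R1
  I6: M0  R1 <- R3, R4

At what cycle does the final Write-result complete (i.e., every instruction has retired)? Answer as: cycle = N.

cycle = 28

1) issue 1, read 2, done 7, write 8
2) issue 2, read 9, done 11, write 12  <RAW R4: wait I1 write@8>
3) issue 3, read 4, done 5, write 10  <WAR R1: wait I2 read@9>
4) issue 4, read 13, done 18, write 19  <RAW R2: wait I2 write@12>
5) issue 20, read 21, done 26, write 27  <struct: M1 busy until I4 writes@19>
6) issue 21, read 22, done 27, write 28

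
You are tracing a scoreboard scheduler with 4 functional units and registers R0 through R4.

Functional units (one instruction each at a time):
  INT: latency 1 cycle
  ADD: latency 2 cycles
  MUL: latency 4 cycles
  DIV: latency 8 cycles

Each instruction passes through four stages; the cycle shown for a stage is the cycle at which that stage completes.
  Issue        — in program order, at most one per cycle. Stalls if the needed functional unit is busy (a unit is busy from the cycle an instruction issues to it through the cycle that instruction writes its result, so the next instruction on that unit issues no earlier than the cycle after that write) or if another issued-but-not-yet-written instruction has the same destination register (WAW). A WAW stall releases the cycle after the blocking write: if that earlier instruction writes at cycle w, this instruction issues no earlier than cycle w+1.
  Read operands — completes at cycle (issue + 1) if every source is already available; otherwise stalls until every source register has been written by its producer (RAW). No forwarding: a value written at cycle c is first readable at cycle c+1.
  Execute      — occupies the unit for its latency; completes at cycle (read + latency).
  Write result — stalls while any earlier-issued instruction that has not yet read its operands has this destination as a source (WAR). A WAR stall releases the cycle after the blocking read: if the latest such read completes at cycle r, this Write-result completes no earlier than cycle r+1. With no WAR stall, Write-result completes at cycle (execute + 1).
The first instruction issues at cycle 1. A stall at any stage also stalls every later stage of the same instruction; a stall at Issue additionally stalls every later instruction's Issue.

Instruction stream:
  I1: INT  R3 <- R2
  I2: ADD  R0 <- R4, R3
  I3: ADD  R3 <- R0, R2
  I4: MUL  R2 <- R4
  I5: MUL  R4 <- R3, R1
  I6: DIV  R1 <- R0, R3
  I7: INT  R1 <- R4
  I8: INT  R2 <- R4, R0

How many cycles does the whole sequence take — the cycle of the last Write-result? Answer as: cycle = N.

cycle = 36

[1] issue I1 (INT)
[2] I1 read-ops · issue I2 (ADD)
[3] I1 finished on INT
[4] I1→R3
[5] I2 read-ops
[7] I2 finished on ADD
[8] I2→R0
[9] issue I3 (ADD)
[10] I3 read-ops · issue I4 (MUL)
[11] I4 read-ops
[12] I3 finished on ADD
[13] I3→R3
[15] I4 finished on MUL
[16] I4→R2
[17] issue I5 (MUL)
[18] I5 read-ops · issue I6 (DIV)
[19] I6 read-ops
[22] I5 finished on MUL
[23] I5→R4
[27] I6 finished on DIV
[28] I6→R1
[29] issue I7 (INT)
[30] I7 read-ops
[31] I7 finished on INT
[32] I7→R1
[33] issue I8 (INT)
[34] I8 read-ops
[35] I8 finished on INT
[36] I8→R2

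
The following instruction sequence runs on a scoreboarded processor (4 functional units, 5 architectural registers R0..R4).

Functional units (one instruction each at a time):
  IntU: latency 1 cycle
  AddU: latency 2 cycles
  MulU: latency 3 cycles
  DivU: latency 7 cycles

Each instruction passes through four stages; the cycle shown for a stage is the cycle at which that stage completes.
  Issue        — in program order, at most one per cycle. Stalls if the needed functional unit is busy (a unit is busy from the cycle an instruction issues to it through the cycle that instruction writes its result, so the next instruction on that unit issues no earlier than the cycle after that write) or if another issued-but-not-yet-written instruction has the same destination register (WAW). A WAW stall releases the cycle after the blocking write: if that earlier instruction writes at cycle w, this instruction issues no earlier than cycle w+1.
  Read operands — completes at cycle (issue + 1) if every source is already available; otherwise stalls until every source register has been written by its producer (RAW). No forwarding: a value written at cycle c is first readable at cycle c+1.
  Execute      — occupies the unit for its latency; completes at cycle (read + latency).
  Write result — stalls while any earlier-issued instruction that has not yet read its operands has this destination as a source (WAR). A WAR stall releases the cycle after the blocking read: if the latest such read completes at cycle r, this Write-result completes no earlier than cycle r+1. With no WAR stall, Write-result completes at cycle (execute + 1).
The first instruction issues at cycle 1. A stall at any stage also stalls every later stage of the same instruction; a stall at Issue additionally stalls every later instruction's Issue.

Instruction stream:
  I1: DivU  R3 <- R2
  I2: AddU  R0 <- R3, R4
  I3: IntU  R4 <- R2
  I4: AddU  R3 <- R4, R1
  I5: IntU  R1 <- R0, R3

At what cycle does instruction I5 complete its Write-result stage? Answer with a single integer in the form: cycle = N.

1) issue 1, read 2, done 9, write 10
2) issue 2, read 11, done 13, write 14  <RAW R3: wait I1 write@10>
3) issue 3, read 4, done 5, write 12  <WAR R4: wait I2 read@11>
4) issue 15, read 16, done 18, write 19  <struct: AddU busy until I2 writes@14>
5) issue 16, read 20, done 21, write 22  <RAW R3: wait I4 write@19>

cycle = 22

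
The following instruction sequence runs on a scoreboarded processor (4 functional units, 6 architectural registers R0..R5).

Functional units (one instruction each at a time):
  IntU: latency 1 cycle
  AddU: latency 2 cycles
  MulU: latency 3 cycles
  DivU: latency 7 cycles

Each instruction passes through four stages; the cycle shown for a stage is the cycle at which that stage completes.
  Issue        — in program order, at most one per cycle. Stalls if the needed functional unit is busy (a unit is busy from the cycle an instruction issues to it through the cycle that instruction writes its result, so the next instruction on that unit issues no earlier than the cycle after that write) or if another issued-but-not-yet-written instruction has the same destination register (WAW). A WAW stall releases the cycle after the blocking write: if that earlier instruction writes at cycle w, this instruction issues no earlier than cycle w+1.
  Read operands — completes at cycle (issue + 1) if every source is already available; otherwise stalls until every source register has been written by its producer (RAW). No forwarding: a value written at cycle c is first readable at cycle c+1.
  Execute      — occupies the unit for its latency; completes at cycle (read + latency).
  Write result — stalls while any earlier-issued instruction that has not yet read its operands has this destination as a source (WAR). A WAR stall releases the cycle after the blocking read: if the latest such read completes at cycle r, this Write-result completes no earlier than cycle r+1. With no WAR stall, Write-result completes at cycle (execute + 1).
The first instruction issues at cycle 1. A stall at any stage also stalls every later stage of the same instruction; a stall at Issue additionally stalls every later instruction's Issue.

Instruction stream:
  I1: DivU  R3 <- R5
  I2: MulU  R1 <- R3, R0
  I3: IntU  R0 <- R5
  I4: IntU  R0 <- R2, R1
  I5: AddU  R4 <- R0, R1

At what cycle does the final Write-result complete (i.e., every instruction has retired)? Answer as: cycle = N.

cycle = 22

I1: IS=1 RO=2 EX=9 WR=10
I2: IS=2 RO=11 EX=14 WR=15  [RAW R3: wait I1 write@10]
I3: IS=3 RO=4 EX=5 WR=12  [WAR R0: wait I2 read@11]
I4: IS=13 RO=16 EX=17 WR=18  [struct: IntU busy until I3 writes@12; RAW R1: wait I2 write@15]
I5: IS=14 RO=19 EX=21 WR=22  [RAW R0: wait I4 write@18]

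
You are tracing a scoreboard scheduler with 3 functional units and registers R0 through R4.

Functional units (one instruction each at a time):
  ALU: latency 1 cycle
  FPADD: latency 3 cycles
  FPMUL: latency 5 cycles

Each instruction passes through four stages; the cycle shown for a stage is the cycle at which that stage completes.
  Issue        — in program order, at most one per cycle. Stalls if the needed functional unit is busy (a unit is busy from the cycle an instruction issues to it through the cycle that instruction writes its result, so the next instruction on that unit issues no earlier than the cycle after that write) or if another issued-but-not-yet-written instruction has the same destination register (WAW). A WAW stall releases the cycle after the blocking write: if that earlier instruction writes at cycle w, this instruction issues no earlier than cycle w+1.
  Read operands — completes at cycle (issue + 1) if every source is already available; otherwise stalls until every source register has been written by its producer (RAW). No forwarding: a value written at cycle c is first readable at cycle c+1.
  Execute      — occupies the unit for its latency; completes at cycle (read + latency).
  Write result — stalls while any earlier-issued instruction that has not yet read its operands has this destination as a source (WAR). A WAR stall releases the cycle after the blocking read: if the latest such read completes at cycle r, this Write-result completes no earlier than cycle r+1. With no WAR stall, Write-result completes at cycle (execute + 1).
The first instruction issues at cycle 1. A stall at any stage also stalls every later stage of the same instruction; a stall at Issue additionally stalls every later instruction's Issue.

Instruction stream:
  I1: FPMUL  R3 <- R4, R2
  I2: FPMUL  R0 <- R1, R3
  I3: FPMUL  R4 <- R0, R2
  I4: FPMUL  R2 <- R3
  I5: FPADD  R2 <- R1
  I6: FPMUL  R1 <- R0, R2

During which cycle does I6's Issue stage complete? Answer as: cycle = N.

cycle = 34

t=1  issue I1 (FPMUL)
t=2  I1 read-ops
t=7  I1 finished on FPMUL
t=8  I1→R3
t=9  issue I2 (FPMUL)
t=10  I2 read-ops
t=15  I2 finished on FPMUL
t=16  I2→R0
t=17  issue I3 (FPMUL)
t=18  I3 read-ops
t=23  I3 finished on FPMUL
t=24  I3→R4
t=25  issue I4 (FPMUL)
t=26  I4 read-ops
t=31  I4 finished on FPMUL
t=32  I4→R2
t=33  issue I5 (FPADD)
t=34  I5 read-ops, issue I6 (FPMUL)
t=37  I5 finished on FPADD
t=38  I5→R2
t=39  I6 read-ops
t=44  I6 finished on FPMUL
t=45  I6→R1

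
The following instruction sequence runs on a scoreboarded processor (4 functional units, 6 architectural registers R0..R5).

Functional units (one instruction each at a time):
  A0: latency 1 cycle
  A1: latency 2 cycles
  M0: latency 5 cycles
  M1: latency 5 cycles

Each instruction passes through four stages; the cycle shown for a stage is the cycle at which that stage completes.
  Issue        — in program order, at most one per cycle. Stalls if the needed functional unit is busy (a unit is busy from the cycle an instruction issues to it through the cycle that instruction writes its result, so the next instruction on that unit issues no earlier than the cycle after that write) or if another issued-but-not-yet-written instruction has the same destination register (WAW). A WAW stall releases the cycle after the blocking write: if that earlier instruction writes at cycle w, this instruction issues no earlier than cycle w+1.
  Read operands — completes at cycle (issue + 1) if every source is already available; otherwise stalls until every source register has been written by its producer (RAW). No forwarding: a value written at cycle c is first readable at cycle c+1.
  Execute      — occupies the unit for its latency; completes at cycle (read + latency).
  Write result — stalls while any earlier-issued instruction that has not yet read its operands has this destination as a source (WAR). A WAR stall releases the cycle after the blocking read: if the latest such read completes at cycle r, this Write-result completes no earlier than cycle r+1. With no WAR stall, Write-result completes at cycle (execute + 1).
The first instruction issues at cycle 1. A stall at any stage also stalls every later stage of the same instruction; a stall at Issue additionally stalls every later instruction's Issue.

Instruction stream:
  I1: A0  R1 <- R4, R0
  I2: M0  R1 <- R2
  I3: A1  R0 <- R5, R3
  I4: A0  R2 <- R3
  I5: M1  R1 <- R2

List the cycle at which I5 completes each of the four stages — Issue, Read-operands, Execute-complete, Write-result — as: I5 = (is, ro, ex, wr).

I1: IS=1 RO=2 EX=3 WR=4
I2: IS=5 RO=6 EX=11 WR=12  [WAW R1: wait I1 write@4]
I3: IS=6 RO=7 EX=9 WR=10
I4: IS=7 RO=8 EX=9 WR=10
I5: IS=13 RO=14 EX=19 WR=20  [WAW R1: wait I2 write@12]

I5 = (13, 14, 19, 20)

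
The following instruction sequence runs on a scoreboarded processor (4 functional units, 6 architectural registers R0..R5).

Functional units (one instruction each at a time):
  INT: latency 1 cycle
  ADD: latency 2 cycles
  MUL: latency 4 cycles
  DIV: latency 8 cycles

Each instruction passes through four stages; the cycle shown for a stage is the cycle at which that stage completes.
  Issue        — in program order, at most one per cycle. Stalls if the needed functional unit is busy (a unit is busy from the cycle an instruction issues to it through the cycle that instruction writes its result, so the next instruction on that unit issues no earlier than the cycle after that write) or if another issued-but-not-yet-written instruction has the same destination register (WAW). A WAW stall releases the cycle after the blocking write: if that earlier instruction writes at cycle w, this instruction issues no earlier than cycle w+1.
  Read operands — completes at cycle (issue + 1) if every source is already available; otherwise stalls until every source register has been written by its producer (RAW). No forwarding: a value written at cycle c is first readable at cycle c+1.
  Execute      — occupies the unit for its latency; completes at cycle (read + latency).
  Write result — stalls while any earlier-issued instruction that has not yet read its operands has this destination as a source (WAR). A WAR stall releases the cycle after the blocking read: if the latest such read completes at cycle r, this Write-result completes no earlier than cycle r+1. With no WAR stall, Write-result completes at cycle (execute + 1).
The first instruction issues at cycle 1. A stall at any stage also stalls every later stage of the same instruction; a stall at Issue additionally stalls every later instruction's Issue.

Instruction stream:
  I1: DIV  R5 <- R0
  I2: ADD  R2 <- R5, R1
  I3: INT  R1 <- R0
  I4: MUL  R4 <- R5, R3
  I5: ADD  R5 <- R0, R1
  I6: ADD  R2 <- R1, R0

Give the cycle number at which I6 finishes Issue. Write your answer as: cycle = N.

[I1] 1/2/10/11
[I2] 2/12/14/15  (RAW R5: wait I1 write@11)
[I3] 3/4/5/13  (WAR R1: wait I2 read@12)
[I4] 4/12/16/17  (RAW R5: wait I1 write@11)
[I5] 16/17/19/20  (struct: ADD busy until I2 writes@15)
[I6] 21/22/24/25  (struct: ADD busy until I5 writes@20)

cycle = 21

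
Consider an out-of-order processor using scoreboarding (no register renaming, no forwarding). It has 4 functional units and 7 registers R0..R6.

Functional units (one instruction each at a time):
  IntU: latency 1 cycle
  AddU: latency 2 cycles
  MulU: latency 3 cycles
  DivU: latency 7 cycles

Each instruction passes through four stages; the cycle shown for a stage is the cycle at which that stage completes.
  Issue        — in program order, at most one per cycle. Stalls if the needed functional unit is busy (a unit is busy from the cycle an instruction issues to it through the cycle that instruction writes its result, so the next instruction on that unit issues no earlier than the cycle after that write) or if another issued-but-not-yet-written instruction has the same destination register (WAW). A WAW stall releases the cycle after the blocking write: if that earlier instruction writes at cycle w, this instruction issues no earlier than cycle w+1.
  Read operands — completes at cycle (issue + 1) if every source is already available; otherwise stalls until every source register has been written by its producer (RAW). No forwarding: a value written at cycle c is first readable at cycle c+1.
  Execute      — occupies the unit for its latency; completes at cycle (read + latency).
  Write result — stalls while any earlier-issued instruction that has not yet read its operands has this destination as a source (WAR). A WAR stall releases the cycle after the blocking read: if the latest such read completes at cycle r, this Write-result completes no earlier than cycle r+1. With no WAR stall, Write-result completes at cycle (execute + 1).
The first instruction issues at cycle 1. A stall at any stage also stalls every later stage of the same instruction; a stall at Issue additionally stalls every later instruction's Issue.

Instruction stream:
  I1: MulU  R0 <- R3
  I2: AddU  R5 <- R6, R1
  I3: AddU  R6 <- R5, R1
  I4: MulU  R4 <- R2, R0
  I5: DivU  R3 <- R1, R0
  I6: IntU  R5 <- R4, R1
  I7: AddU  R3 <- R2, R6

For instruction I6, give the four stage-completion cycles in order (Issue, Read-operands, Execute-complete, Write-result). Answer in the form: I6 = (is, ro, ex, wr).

I6 = (10, 14, 15, 16)

t=1  issue I1 (MulU)
t=2  I1 read-ops; issue I2 (AddU)
t=3  I2 read-ops
t=5  I1 finished on MulU; I2 finished on AddU
t=6  I1→R0; I2→R5
t=7  issue I3 (AddU)
t=8  I3 read-ops; issue I4 (MulU)
t=9  I4 read-ops; issue I5 (DivU)
t=10  I3 finished on AddU; I5 read-ops; issue I6 (IntU)
t=11  I3→R6
t=12  I4 finished on MulU
t=13  I4→R4
t=14  I6 read-ops
t=15  I6 finished on IntU
t=16  I6→R5
t=17  I5 finished on DivU
t=18  I5→R3
t=19  issue I7 (AddU)
t=20  I7 read-ops
t=22  I7 finished on AddU
t=23  I7→R3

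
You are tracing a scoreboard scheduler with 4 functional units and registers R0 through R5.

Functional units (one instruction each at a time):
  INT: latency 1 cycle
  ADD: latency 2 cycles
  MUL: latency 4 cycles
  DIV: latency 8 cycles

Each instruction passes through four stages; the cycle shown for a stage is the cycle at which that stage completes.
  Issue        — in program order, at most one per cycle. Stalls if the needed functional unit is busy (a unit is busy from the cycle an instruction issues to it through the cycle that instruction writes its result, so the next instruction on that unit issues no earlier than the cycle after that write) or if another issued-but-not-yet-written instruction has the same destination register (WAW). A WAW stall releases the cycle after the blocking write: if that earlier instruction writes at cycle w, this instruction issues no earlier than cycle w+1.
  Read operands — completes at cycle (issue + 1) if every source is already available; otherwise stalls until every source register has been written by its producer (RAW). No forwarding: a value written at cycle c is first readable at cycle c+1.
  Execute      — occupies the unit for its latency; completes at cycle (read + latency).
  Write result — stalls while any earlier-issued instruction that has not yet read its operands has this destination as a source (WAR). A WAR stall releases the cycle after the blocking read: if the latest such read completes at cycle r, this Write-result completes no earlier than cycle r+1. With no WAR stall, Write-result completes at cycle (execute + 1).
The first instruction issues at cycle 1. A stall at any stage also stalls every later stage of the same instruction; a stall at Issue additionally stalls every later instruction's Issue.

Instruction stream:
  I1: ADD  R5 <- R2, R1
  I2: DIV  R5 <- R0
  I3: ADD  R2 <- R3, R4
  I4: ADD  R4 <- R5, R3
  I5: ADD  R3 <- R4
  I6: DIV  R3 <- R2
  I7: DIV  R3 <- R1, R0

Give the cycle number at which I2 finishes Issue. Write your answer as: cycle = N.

cycle = 6

t=1  issue I1 (ADD)
t=2  I1 read-ops
t=4  I1 finished on ADD
t=5  I1→R5
t=6  issue I2 (DIV)
t=7  I2 read-ops, issue I3 (ADD)
t=8  I3 read-ops
t=10  I3 finished on ADD
t=11  I3→R2
t=12  issue I4 (ADD)
t=15  I2 finished on DIV
t=16  I2→R5
t=17  I4 read-ops
t=19  I4 finished on ADD
t=20  I4→R4
t=21  issue I5 (ADD)
t=22  I5 read-ops
t=24  I5 finished on ADD
t=25  I5→R3
t=26  issue I6 (DIV)
t=27  I6 read-ops
t=35  I6 finished on DIV
t=36  I6→R3
t=37  issue I7 (DIV)
t=38  I7 read-ops
t=46  I7 finished on DIV
t=47  I7→R3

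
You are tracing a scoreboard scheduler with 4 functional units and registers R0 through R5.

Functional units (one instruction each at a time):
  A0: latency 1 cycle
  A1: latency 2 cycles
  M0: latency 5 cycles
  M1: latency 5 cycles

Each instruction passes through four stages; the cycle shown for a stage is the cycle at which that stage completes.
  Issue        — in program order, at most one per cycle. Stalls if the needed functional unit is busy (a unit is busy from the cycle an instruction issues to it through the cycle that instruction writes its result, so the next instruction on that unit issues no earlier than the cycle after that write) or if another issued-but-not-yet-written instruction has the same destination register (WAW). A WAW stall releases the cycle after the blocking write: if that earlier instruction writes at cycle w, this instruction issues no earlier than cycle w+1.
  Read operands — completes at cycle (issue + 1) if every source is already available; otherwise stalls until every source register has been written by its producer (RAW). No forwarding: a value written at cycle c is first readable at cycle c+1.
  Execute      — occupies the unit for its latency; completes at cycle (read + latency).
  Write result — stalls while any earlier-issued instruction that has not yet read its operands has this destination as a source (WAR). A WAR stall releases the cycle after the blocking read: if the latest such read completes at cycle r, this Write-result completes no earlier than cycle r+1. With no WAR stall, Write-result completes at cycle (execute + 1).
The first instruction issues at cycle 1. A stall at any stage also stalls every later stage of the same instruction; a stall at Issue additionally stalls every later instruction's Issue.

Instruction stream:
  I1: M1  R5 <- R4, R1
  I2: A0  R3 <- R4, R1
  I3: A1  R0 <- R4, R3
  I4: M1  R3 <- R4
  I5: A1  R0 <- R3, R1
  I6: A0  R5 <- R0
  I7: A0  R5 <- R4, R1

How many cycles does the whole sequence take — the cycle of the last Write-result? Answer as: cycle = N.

cycle = 27

I1 -> (1, 2, 7, 8)
I2 -> (2, 3, 4, 5)
I3 -> (3, 6, 8, 9)  // RAW R3: wait I2 write@5
I4 -> (9, 10, 15, 16)  // struct: M1 busy until I1 writes@8
I5 -> (10, 17, 19, 20)  // RAW R3: wait I4 write@16
I6 -> (11, 21, 22, 23)  // RAW R0: wait I5 write@20
I7 -> (24, 25, 26, 27)  // struct: A0 busy until I6 writes@23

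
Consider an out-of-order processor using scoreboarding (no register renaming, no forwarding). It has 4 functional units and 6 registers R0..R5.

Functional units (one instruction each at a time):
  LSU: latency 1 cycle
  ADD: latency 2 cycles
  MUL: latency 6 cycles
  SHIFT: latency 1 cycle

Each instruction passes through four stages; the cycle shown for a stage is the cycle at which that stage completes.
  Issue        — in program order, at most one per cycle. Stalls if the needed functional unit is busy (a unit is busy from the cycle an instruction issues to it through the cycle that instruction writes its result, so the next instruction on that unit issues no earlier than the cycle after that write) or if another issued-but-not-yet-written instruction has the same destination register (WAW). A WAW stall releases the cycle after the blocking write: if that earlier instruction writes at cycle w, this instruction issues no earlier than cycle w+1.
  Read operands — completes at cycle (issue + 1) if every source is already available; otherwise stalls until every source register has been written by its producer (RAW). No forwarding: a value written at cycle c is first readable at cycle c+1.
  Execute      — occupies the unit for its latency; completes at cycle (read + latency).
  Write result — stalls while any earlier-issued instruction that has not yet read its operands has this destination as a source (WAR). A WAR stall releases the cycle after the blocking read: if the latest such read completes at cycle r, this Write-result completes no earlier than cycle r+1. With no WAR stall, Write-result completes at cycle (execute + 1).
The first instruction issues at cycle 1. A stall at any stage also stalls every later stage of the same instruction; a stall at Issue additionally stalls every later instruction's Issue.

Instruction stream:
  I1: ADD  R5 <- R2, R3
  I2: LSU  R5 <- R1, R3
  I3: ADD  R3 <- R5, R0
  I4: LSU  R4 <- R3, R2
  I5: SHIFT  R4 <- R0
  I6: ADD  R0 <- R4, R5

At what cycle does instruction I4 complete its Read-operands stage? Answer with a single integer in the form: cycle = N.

[I1] 1/2/4/5
[I2] 6/7/8/9  (WAW R5: wait I1 write@5)
[I3] 7/10/12/13  (RAW R5: wait I2 write@9)
[I4] 10/14/15/16  (struct: LSU busy until I2 writes@9; RAW R3: wait I3 write@13)
[I5] 17/18/19/20  (WAW R4: wait I4 write@16)
[I6] 18/21/23/24  (RAW R4: wait I5 write@20)

cycle = 14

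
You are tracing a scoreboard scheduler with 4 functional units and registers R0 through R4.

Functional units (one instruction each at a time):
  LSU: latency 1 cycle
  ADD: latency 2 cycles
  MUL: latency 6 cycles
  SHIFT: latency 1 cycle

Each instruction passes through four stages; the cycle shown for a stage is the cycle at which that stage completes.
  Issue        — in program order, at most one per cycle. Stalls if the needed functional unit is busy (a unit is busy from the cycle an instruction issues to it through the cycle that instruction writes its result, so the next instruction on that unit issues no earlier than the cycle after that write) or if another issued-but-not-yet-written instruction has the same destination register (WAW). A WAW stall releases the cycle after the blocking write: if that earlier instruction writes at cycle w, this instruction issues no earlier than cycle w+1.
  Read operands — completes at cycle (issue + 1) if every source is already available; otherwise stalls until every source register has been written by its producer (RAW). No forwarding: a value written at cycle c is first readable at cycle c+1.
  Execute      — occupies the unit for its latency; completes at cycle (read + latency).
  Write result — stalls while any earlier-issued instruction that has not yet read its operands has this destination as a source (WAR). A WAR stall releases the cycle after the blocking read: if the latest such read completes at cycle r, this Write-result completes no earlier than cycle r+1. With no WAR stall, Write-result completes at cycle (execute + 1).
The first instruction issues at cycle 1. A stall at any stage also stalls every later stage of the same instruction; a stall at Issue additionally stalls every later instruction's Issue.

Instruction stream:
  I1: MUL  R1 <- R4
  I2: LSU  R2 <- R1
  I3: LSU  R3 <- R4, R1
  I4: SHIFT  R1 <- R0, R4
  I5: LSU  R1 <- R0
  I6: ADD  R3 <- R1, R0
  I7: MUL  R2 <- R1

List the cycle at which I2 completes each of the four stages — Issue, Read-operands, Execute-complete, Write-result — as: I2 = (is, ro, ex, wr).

I2 = (2, 10, 11, 12)

I1 -> (1, 2, 8, 9)
I2 -> (2, 10, 11, 12)  // RAW R1: wait I1 write@9
I3 -> (13, 14, 15, 16)  // struct: LSU busy until I2 writes@12
I4 -> (14, 15, 16, 17)
I5 -> (18, 19, 20, 21)  // WAW R1: wait I4 write@17
I6 -> (19, 22, 24, 25)  // RAW R1: wait I5 write@21
I7 -> (20, 22, 28, 29)  // RAW R1: wait I5 write@21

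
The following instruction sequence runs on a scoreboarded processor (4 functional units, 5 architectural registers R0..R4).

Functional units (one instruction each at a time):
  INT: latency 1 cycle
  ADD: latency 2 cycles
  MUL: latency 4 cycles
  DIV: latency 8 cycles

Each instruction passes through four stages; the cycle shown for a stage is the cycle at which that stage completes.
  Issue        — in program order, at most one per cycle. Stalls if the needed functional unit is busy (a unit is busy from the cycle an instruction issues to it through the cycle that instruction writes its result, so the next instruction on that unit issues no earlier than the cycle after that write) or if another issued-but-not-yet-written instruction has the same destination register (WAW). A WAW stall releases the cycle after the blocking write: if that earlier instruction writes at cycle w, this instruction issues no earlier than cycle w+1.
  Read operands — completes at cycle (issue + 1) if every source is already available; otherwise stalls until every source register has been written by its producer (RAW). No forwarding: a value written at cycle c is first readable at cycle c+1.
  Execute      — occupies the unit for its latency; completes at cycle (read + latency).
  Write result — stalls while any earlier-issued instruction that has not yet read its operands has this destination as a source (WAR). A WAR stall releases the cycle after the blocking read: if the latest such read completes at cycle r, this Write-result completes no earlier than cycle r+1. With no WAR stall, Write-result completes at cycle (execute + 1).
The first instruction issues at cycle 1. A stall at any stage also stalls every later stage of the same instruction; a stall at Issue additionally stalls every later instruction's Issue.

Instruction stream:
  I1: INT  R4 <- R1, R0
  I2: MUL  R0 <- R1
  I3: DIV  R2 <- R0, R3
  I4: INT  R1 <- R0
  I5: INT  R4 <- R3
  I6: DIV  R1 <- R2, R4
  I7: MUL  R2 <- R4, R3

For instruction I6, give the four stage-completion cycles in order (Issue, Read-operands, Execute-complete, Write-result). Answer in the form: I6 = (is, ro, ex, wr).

[1] issue I1 (INT)
[2] I1 read-ops | issue I2 (MUL)
[3] I1 finished on INT | I2 read-ops | issue I3 (DIV)
[4] I1→R4
[5] issue I4 (INT)
[7] I2 finished on MUL
[8] I2→R0
[9] I3 read-ops | I4 read-ops
[10] I4 finished on INT
[11] I4→R1
[12] issue I5 (INT)
[13] I5 read-ops
[14] I5 finished on INT
[15] I5→R4
[17] I3 finished on DIV
[18] I3→R2
[19] issue I6 (DIV)
[20] I6 read-ops | issue I7 (MUL)
[21] I7 read-ops
[25] I7 finished on MUL
[26] I7→R2
[28] I6 finished on DIV
[29] I6→R1

I6 = (19, 20, 28, 29)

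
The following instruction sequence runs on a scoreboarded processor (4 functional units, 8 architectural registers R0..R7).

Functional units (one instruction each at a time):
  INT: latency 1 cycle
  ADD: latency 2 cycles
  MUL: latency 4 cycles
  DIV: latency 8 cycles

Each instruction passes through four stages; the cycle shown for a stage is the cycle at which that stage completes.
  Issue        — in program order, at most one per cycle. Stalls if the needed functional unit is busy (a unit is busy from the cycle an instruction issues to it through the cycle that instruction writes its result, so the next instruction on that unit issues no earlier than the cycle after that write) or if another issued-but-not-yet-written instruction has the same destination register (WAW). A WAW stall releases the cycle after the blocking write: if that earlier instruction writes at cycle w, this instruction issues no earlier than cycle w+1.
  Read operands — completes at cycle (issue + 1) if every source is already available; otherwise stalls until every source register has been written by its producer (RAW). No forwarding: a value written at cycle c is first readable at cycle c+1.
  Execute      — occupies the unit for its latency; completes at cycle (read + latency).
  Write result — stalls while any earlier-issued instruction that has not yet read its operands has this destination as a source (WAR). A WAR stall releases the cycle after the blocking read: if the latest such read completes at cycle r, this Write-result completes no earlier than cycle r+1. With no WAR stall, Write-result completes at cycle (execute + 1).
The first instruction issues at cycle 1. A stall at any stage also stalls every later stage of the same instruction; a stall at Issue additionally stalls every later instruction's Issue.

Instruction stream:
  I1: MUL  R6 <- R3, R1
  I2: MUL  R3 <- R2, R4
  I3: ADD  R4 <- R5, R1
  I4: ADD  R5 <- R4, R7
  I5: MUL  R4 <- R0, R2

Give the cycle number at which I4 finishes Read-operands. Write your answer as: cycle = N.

cycle = 15

[1] I1 issues→MUL
[2] I1 reads
[6] I1 exec-done
[7] I1 writes R6
[8] I2 issues→MUL
[9] I2 reads; I3 issues→ADD
[10] I3 reads
[12] I3 exec-done
[13] I2 exec-done; I3 writes R4
[14] I2 writes R3; I4 issues→ADD
[15] I4 reads; I5 issues→MUL
[16] I5 reads
[17] I4 exec-done
[18] I4 writes R5
[20] I5 exec-done
[21] I5 writes R4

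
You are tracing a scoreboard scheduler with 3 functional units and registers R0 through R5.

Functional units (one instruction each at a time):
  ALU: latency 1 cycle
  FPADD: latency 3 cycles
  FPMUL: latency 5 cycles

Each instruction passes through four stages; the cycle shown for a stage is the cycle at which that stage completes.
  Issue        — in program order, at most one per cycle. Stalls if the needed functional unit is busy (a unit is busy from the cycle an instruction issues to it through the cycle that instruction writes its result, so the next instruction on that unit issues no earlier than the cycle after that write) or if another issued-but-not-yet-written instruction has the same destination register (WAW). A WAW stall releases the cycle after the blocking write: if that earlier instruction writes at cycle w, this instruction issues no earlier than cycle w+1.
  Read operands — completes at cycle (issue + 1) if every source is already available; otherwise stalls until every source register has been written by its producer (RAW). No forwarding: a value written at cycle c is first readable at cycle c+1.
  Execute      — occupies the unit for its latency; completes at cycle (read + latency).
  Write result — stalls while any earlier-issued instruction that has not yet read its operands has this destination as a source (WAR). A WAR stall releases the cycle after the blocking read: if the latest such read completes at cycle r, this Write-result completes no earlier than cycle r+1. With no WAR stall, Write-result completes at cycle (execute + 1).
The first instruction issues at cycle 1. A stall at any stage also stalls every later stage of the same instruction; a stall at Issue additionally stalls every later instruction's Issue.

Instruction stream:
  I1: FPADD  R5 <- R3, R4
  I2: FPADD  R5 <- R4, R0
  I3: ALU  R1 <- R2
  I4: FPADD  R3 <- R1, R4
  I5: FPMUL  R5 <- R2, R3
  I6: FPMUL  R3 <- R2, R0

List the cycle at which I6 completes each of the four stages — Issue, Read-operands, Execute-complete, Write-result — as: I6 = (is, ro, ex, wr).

1) issue 1, read 2, done 5, write 6
2) issue 7, read 8, done 11, write 12  <struct: FPADD busy until I1 writes@6>
3) issue 8, read 9, done 10, write 11
4) issue 13, read 14, done 17, write 18  <struct: FPADD busy until I2 writes@12>
5) issue 14, read 19, done 24, write 25  <RAW R3: wait I4 write@18>
6) issue 26, read 27, done 32, write 33  <struct: FPMUL busy until I5 writes@25>

I6 = (26, 27, 32, 33)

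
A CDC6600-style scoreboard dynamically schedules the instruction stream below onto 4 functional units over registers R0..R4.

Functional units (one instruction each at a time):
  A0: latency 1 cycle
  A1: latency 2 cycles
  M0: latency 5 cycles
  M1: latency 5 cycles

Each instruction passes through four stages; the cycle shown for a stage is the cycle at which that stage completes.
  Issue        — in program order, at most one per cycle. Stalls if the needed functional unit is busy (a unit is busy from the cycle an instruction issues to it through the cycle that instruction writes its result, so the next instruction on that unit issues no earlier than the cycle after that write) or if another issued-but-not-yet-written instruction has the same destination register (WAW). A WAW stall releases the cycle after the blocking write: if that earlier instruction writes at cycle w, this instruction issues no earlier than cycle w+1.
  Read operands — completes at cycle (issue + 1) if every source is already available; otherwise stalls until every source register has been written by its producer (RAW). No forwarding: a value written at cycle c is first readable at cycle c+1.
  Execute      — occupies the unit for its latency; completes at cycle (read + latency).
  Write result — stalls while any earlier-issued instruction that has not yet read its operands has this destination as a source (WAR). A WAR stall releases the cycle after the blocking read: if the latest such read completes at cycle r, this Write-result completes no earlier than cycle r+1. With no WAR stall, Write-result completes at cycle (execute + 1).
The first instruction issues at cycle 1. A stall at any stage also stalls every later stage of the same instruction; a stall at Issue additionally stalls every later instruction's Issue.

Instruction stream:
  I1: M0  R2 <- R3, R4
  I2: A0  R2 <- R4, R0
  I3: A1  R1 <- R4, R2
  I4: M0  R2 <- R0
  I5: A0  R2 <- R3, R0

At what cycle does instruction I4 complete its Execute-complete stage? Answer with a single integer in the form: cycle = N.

cycle = 19

t=1  I1 dispatched to M0
t=2  I1 operands ready
t=7  I1 complete
t=8  R2←I1
t=9  I2 dispatched to A0
t=10  I2 operands ready | I3 dispatched to A1
t=11  I2 complete
t=12  R2←I2
t=13  I3 operands ready | I4 dispatched to M0
t=14  I4 operands ready
t=15  I3 complete
t=16  R1←I3
t=19  I4 complete
t=20  R2←I4
t=21  I5 dispatched to A0
t=22  I5 operands ready
t=23  I5 complete
t=24  R2←I5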